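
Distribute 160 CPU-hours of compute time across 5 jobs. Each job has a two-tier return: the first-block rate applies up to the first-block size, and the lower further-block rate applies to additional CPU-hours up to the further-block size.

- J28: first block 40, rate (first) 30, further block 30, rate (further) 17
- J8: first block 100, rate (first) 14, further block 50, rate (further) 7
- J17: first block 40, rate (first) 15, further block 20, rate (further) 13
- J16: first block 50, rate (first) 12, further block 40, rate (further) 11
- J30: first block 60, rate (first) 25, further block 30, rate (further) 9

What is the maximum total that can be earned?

3660

Order all 10 blocks by rate: J28/tier1 30 > J30/tier1 25 > J28/tier2 17 > J17/tier1 15 > J8/tier1 14 > J17/tier2 13 > J16/tier1 12 > J16/tier2 11 > J30/tier2 9 > J8/tier2 7.
J28 tier1 at 30: fill all 40 → 120 left.
J30/tier1 (25): +60 → 60 left.
Fill J28 tier2 block (30 at 17) → 30 left.
J17 tier1 at 15: only 30 left, fill 30.
Total = 30×40 + 25×60 + 17×30 + 15×30 = 3660.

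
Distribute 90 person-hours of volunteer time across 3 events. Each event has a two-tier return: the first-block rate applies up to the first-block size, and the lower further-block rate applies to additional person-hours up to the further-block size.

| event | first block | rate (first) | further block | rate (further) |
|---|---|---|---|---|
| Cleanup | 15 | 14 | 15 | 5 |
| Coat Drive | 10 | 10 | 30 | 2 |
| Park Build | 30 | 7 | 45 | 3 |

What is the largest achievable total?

655

Treat each block as its own option and order by rate: Cleanup/first 14 > Coat Drive/first 10 > Park Build/first 7 > Cleanup/second 5 > Park Build/second 3 > Coat Drive/second 2.
Fill Cleanup first block (15 at 14) — 75 left.
Fill Coat Drive first block (10 at 10) — 65 left.
Park Build/first (7): +30 — 35 left.
Fill Cleanup second block (15 at 5) — 20 left.
Park Build/second: +20 of 45 at 3; pool empty.
Total = 14×15 + 10×10 + 7×30 + 5×15 + 3×20 = 655.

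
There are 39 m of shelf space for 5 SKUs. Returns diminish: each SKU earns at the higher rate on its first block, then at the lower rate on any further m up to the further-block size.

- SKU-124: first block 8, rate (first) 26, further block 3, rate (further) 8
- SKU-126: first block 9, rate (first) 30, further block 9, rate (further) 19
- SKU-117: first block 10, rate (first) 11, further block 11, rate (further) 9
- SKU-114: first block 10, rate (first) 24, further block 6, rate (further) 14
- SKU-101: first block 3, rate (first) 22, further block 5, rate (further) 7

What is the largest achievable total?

955

Order all 10 blocks by rate: SKU-126/T1 30 > SKU-124/T1 26 > SKU-114/T1 24 > SKU-101/T1 22 > SKU-126/T2 19 > SKU-114/T2 14 > SKU-117/T1 11 > SKU-117/T2 9 > SKU-124/T2 8 > SKU-101/T2 7.
SKU-126 T1 at 30: fill all 9 ; 30 left.
SKU-124 T1 at 26: fill all 8 ; 22 left.
Fill SKU-114 T1 block (10 at 24) ; 12 left.
SKU-101/T1 (22): +3 ; 9 left.
SKU-126 T2 at 19: fill all 9 ; 0 left.
Total = 30×9 + 26×8 + 24×10 + 22×3 + 19×9 = 955.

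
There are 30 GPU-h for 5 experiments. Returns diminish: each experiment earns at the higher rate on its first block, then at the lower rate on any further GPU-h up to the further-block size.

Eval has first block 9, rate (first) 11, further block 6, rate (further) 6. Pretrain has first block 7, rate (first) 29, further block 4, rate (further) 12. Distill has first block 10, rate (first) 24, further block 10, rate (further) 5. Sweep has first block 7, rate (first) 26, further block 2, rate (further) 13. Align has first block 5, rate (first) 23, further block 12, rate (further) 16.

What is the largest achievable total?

756

Rank every tier by rate: Pretrain/tier1 29 > Sweep/tier1 26 > Distill/tier1 24 > Align/tier1 23 > Align/tier2 16 > Sweep/tier2 13 > Pretrain/tier2 12 > Eval/tier1 11 > Eval/tier2 6 > Distill/tier2 5.
Pretrain/tier1 (29): +7 → 23 left.
Sweep tier1 at 26: fill all 7 → 16 left.
Distill tier1 at 24: fill all 10 → 6 left.
Align tier1 at 23: fill all 5 → 1 left.
1 remain; put them into Align tier2 at 16.
Total = 29×7 + 26×7 + 24×10 + 23×5 + 16×1 = 756.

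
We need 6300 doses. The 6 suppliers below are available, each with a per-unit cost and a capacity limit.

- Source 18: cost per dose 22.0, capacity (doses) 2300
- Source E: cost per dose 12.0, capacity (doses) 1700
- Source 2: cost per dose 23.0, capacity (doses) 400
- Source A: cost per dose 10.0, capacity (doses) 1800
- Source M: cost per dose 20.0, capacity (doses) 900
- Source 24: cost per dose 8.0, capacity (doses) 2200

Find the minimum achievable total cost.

68000

Fill from the cheapest supplier first.
Source 24 at 8.0: take all 2200 doses ; 4100 still needed.
Source A (10.0): use full 1800 ; 2300 doses to go.
Source E at 12.0: take all 1700 doses ; 600 still needed.
Source M at 20.0: take 600 of its 900 ; requirement met.
Source 18, Source 2: unused.
Cost = 2200×8.0 + 1800×10.0 + 1700×12.0 + 600×20.0 = 68000.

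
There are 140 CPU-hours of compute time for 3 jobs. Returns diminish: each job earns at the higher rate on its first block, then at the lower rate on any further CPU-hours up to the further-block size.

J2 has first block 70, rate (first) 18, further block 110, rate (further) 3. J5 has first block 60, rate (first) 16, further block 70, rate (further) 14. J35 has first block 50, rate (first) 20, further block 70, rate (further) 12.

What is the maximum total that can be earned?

2580

Order all 6 blocks by rate: J35/first 20 > J2/first 18 > J5/first 16 > J5/second 14 > J35/second 12 > J2/second 3.
J35 first at 20: fill all 50 — 90 left.
Fill J2 first block (70 at 18) — 20 left.
J5 first at 16: only 20 left, fill 20.
Total = 20×50 + 18×70 + 16×20 = 2580.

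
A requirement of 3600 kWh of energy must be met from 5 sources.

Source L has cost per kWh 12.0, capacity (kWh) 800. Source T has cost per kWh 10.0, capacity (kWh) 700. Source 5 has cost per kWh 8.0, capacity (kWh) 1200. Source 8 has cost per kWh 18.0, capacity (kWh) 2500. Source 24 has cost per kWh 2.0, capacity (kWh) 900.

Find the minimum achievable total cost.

28000

Fill from the cheapest source first.
Source 24 (2.0): use full 900 → 2700 kWh to go.
Source 5 (8.0): use full 1200 → 1500 kWh to go.
Source T (10.0): use full 700 → 800 kWh to go.
Source L at 12.0: take all 800 kWh → 0 still needed.
Source 8: unused.
Cost = 900×2.0 + 1200×8.0 + 700×10.0 + 800×12.0 = 28000.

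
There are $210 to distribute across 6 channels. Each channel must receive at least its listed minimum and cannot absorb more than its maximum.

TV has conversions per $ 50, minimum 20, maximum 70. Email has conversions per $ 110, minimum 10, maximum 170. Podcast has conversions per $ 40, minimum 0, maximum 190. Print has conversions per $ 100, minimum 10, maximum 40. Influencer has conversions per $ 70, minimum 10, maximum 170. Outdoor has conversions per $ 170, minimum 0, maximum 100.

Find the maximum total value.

27400

Meeting every minimum uses 20+10+0+10+10+0 = 50 $, leaving 160.
Highest conversions per $ first: Outdoor 170 > Email 110 > Print 100 > Influencer 70 > TV 50 > Podcast 40.
Outdoor: +100 to 100 (cap) ; 60 left.
Email: +60 (room for 160) → 70. Pool exhausted.
Total = 50×20 + 110×70 + 100×10 + 70×10 + 170×100 = 27400.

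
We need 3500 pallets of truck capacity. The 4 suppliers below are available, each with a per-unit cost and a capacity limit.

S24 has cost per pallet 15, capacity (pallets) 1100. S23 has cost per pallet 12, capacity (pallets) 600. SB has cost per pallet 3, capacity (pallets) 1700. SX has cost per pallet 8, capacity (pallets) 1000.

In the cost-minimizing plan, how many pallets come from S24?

Use suppliers in increasing cost order.
SB at 3: take all 1700 pallets — 1800 still needed.
SX (8): use full 1000 — 800 pallets to go.
S23 (12): use full 600 — 200 pallets to go.
S24 (15): take the remaining 200 — done.

200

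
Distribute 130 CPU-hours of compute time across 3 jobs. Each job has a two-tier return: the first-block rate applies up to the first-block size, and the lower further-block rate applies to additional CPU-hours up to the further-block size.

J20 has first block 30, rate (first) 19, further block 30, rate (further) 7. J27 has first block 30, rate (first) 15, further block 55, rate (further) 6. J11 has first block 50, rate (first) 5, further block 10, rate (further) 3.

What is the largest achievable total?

1470

Order all 6 blocks by rate: J20/first 19 > J27/first 15 > J20/second 7 > J27/second 6 > J11/first 5 > J11/second 3.
J20/first (19): +30 ; 100 left.
J27 first at 15: fill all 30 ; 70 left.
J20/second (7): +30 ; 40 left.
40 remain; put them into J27 second at 6.
Total = 19×30 + 15×30 + 7×30 + 6×40 = 1470.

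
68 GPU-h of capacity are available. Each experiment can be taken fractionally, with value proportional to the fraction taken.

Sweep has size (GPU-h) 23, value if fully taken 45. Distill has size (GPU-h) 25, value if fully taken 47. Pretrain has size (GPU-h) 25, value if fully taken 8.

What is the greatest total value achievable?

98.4

Rank by value-to-size ratio: Sweep 45/23≈1.96, Distill 47/25≈1.88, Pretrain 8/25≈0.32.
All 23 GPU-h of Sweep fit (value 45) → 45 remain.
All 25 GPU-h of Distill fit (value 47) → 20 remain.
Only 20 GPU-h remain; take 20/25 of Pretrain for value 8×20/25 = 6.4.
Total value = 98.4.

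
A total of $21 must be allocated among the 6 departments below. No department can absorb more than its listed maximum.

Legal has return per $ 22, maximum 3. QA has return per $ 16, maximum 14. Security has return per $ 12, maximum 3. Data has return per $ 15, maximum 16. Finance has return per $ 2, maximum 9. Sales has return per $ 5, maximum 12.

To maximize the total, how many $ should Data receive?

Rank by return per $: Legal 22 > QA 16 > Data 15 > Security 12 > Sales 5 > Finance 2.
Legal takes 3 to reach its cap of 3 — 18 left.
Give QA 14 to hit its cap of 14 — 4 left.
Data has room for 16 but only 4 remain, so it gets 4.

4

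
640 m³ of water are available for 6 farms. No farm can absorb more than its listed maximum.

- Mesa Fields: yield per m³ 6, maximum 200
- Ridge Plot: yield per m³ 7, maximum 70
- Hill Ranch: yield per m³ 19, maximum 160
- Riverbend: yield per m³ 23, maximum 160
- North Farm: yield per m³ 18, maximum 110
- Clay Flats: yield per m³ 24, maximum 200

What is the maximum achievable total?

Order the farms by yield per m³: Clay Flats 24 > Riverbend 23 > Hill Ranch 19 > North Farm 18 > Ridge Plot 7 > Mesa Fields 6.
Clay Flats: +200 to 200 (cap) → 440 left.
Riverbend: +160 to 160 (cap) → 280 left.
Hill Ranch: +160 to 160 (cap) → 120 left.
North Farm takes 110 to reach its cap of 110 → 10 left.
Ridge Plot: +10 (room for 70) → 10. Pool exhausted.
Total = 7×10 + 19×160 + 23×160 + 18×110 + 24×200 = 13570.

13570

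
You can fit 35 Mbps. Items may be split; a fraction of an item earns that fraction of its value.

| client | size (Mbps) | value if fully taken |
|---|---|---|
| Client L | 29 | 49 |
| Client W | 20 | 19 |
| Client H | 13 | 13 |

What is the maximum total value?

Best value per unit of size first: Client L 49/29≈1.69, Client H 13/13≈1, Client W 19/20≈0.95.
All 29 Mbps of Client L fit (value 49) → 6 remain.
Fill the last 6 Mbps with part of Client H: 6/13 of it earns 6.
Total value = 55.

55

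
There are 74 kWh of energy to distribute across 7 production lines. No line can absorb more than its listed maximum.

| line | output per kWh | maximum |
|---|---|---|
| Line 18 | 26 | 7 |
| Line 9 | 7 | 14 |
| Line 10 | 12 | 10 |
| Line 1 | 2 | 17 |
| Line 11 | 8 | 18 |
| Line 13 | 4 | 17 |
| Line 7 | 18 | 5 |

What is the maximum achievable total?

708

Order the production lines by output per kWh: Line 18 26 > Line 7 18 > Line 10 12 > Line 11 8 > Line 9 7 > Line 13 4 > Line 1 2.
Line 18: +7 to 7 (cap) ; 67 left.
Line 7: +5 to 5 (cap) ; 62 left.
Line 10 takes 10 to reach its cap of 10 ; 52 left.
Line 11 takes 18 to reach its cap of 18 ; 34 left.
Line 9: +14 to 14 (cap) ; 20 left.
Line 13 takes 17 to reach its cap of 17 ; 3 left.
Line 1 has room for 17 but only 3 remain, so it gets 3.
Total = 26×7 + 7×14 + 12×10 + 2×3 + 8×18 + 4×17 + 18×5 = 708.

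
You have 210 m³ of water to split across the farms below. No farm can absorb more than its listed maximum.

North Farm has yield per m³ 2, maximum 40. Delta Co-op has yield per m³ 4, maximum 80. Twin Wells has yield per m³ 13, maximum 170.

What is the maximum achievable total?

2370

Highest yield per m³ first: Twin Wells 13 > Delta Co-op 4 > North Farm 2.
Twin Wells: +170 to 170 (cap) — 40 left.
Delta Co-op: +40 (room for 80) → 40. Pool exhausted.
Total = 4×40 + 13×170 = 2370.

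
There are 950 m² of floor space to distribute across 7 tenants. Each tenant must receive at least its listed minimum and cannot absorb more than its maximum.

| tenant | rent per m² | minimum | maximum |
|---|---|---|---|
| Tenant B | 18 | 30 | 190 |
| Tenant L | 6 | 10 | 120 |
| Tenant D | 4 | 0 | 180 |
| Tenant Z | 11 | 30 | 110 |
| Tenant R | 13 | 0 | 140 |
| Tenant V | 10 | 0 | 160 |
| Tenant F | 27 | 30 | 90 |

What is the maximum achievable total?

11760

Meeting every minimum uses 30+10+0+30+0+0+30 = 100 m², leaving 850.
Highest rent per m² first: Tenant F 27 > Tenant B 18 > Tenant R 13 > Tenant Z 11 > Tenant V 10 > Tenant L 6 > Tenant D 4.
Tenant F takes 60 more to reach its cap of 90 — 790 left.
Tenant B: +160 to 190 (cap) — 630 left.
Tenant R takes 140 more to reach its cap of 140 — 490 left.
Give Tenant Z 80 more to hit its cap of 110 — 410 left.
Tenant V: +160 to 160 (cap) — 250 left.
Tenant L: +110 to 120 (cap) — 140 left.
Only 140 left; Tenant D takes them to reach 140.
Total = 18×190 + 6×120 + 4×140 + 11×110 + 13×140 + 10×160 + 27×90 = 11760.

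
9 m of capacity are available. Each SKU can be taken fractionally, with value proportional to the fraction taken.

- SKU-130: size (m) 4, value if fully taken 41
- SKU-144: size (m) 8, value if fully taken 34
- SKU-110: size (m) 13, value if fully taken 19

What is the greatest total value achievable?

Sort by value density: SKU-130 41/4≈10.2, SKU-144 34/8≈4.25, SKU-110 19/13≈1.46.
All 4 m of SKU-130 fit (value 41) ; 5 remain.
Only 5 m remain; take 5/8 of SKU-144 for value 34×5/8 = 21.25.
Total value = 62.25.

62.25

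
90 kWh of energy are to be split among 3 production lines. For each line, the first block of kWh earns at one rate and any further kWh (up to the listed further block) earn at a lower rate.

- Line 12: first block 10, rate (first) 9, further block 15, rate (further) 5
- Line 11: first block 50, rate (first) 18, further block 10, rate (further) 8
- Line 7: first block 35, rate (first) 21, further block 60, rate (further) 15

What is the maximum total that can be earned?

Order all 6 blocks by rate: Line 7/first 21 > Line 11/first 18 > Line 7/second 15 > Line 12/first 9 > Line 11/second 8 > Line 12/second 5.
Line 7/first (21): +35 ; 55 left.
Fill Line 11 first block (50 at 18) ; 5 left.
Line 7/second: +5 of 60 at 15; pool empty.
Total = 21×35 + 18×50 + 15×5 = 1710.

1710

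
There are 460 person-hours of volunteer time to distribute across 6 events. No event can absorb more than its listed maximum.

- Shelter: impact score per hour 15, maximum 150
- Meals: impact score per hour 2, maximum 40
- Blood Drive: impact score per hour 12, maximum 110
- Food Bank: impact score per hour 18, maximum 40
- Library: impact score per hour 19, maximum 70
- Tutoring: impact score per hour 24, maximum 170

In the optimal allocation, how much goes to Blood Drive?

30

Rank by impact score per hour: Tutoring 24 > Library 19 > Food Bank 18 > Shelter 15 > Blood Drive 12 > Meals 2.
Tutoring takes 170 to reach its cap of 170 — 290 left.
Library takes 70 to reach its cap of 70 — 220 left.
Food Bank: +40 to 40 (cap) — 180 left.
Shelter: +150 to 150 (cap) — 30 left.
Blood Drive has room for 110 but only 30 remain, so it gets 30.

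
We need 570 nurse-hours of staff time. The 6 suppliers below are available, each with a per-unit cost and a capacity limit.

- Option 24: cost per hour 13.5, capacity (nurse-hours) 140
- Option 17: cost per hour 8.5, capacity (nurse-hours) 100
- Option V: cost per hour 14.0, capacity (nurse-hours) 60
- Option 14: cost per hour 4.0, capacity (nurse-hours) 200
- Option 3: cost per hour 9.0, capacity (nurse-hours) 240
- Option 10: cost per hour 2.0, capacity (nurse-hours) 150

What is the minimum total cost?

3030

Fill from the cheapest supplier first.
Take 150 from Option 10 at 2.0 ; need 420 more.
Take 200 from Option 14 at 4.0 ; need 220 more.
Take 100 from Option 17 at 8.5 ; need 120 more.
Option 3 (9.0): take the remaining 120 ; done.
Option 24, Option V: unused.
Cost = 150×2.0 + 200×4.0 + 100×8.5 + 120×9.0 = 3030.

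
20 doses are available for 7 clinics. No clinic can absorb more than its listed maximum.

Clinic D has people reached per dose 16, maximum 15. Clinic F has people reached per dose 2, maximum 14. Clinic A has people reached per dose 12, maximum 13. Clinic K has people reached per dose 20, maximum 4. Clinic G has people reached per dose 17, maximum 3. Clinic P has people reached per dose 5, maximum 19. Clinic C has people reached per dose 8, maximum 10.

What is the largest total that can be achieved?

339

Order the clinics by people reached per dose: Clinic K 20 > Clinic G 17 > Clinic D 16 > Clinic A 12 > Clinic C 8 > Clinic P 5 > Clinic F 2.
Clinic K: +4 to 4 (cap) → 16 left.
Clinic G takes 3 to reach its cap of 3 → 13 left.
Clinic D has room for 15 but only 13 remain, so it gets 13.
Total = 16×13 + 20×4 + 17×3 = 339.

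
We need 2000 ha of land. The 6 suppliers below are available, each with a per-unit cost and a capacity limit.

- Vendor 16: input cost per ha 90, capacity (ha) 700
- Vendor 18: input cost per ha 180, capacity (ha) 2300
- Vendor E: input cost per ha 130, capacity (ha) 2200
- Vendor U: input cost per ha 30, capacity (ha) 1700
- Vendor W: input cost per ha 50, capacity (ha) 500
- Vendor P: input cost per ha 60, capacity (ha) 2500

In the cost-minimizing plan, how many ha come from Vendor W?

Cheapest first:
Take 1700 from Vendor U at 30 → need 300 more.
Vendor W (50): take the remaining 300 → done.
Vendor P, Vendor 16, Vendor E, Vendor 18: unused.

300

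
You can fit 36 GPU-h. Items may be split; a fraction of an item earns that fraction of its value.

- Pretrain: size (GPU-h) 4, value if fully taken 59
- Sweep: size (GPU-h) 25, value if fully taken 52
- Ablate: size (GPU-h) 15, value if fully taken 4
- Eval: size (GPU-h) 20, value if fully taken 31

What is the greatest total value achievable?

Rank by value-to-size ratio: Pretrain 59/4≈14.8, Sweep 52/25≈2.08, Eval 31/20≈1.55, Ablate 4/15≈0.267.
All 4 GPU-h of Pretrain fit (value 59) ; 32 remain.
All 25 GPU-h of Sweep fit (value 52) ; 7 remain.
Fill the last 7 GPU-h with part of Eval: 7/20 of it earns 10.85.
Total value = 121.85.

121.85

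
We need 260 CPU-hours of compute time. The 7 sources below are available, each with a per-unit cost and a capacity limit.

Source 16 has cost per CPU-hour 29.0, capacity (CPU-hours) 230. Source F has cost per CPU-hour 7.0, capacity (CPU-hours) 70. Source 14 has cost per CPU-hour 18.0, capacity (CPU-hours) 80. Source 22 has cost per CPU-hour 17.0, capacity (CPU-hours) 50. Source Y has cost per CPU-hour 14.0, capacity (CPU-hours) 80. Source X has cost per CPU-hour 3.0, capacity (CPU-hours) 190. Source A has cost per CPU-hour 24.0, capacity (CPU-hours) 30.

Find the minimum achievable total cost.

Fill from the cheapest source first.
Source X (3.0): use full 190 — 70 CPU-hours to go.
Source F (7.0): use full 70 — 0 CPU-hours to go.
Source Y, Source 22, Source 14, Source A, Source 16: unused.
Cost = 190×3.0 + 70×7.0 = 1060.

1060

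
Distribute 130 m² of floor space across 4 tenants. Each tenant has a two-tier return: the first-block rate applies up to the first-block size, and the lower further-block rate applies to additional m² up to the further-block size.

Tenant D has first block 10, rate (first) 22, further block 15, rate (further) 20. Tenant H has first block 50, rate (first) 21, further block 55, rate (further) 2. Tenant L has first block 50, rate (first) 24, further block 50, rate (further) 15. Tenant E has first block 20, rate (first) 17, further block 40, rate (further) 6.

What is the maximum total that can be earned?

Order all 8 blocks by rate: Tenant L/tier1 24 > Tenant D/tier1 22 > Tenant H/tier1 21 > Tenant D/tier2 20 > Tenant E/tier1 17 > Tenant L/tier2 15 > Tenant E/tier2 6 > Tenant H/tier2 2.
Tenant L/tier1 (24): +50 → 80 left.
Fill Tenant D tier1 block (10 at 22) → 70 left.
Tenant H/tier1 (21): +50 → 20 left.
Tenant D/tier2 (20): +15 → 5 left.
5 remain; put them into Tenant E tier1 at 17.
Total = 24×50 + 22×10 + 21×50 + 20×15 + 17×5 = 2855.

2855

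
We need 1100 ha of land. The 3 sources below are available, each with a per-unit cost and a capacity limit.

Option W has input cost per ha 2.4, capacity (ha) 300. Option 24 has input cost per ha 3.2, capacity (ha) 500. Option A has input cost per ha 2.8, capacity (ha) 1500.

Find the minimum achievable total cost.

2960

Fill from the cheapest source first.
Option W (2.4): use full 300 ; 800 ha to go.
Option A (2.8): take the remaining 800 ; done.
Option 24: unused.
Cost = 300×2.4 + 800×2.8 = 2960.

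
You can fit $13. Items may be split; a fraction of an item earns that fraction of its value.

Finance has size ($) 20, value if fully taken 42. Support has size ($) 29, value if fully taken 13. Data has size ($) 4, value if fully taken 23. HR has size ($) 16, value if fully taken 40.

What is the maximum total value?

45.5

Rank by value-to-size ratio: Data 23/4≈5.75, HR 40/16≈2.5, Finance 42/20≈2.1, Support 13/29≈0.448.
Data: take in full, 4 $ for value 23 → 9 left.
Fill the last 9 $ with part of HR: 9/16 of it earns 22.5.
Total value = 45.5.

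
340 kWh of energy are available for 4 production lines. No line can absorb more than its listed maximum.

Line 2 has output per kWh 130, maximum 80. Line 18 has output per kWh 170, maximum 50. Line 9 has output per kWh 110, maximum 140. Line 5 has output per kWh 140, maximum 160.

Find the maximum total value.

Rank by output per kWh: Line 18 170 > Line 5 140 > Line 2 130 > Line 9 110.
Give Line 18 50 to hit its cap of 50 — 290 left.
Give Line 5 160 to hit its cap of 160 — 130 left.
Give Line 2 80 to hit its cap of 80 — 50 left.
Line 9 has room for 140 but only 50 remain, so it gets 50.
Total = 130×80 + 170×50 + 110×50 + 140×160 = 46800.

46800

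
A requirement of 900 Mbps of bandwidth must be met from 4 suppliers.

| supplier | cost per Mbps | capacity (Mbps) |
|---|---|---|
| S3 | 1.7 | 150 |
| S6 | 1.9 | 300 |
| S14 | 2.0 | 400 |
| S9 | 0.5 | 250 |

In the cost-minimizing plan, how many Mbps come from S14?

200

Use suppliers in increasing cost order.
S9 at 0.5: take all 250 Mbps → 650 still needed.
S3 (1.7): use full 150 → 500 Mbps to go.
S6 at 1.9: take all 300 Mbps → 200 still needed.
S14 at 2.0: take 200 of its 400 → requirement met.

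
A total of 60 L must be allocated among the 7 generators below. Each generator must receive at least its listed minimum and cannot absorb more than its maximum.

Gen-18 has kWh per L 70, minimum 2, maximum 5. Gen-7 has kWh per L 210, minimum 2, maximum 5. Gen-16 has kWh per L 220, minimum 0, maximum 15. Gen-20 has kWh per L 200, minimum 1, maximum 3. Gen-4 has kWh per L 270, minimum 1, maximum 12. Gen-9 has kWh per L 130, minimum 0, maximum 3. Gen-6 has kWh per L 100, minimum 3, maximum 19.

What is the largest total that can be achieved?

Meeting every minimum uses 2+2+0+1+1+0+3 = 9 L, leaving 51.
Highest kWh per L first: Gen-4 270 > Gen-16 220 > Gen-7 210 > Gen-20 200 > Gen-9 130 > Gen-6 100 > Gen-18 70.
Give Gen-4 11 more to hit its cap of 12 — 40 left.
Gen-16: +15 to 15 (cap) — 25 left.
Gen-7 takes 3 more to reach its cap of 5 — 22 left.
Give Gen-20 2 more to hit its cap of 3 — 20 left.
Gen-9: +3 to 3 (cap) — 17 left.
Give Gen-6 16 more to hit its cap of 19 — 1 left.
Gen-18 has room for 3 more but only 1 remain, so it gets 3.
Total = 70×3 + 210×5 + 220×15 + 200×3 + 270×12 + 130×3 + 100×19 = 10690.

10690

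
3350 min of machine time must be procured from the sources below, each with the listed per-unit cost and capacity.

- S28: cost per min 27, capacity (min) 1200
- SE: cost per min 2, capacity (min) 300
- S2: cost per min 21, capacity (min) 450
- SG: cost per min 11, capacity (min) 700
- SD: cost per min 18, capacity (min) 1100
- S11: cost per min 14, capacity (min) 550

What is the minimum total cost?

52000

Fill from the cheapest source first.
SE (2): use full 300 → 3050 min to go.
SG (11): use full 700 → 2350 min to go.
Take 550 from S11 at 14 → need 1800 more.
Take 1100 from SD at 18 → need 700 more.
Take 450 from S2 at 21 → need 250 more.
S28 (27): take the remaining 250 → done.
Cost = 300×2 + 700×11 + 550×14 + 1100×18 + 450×21 + 250×27 = 52000.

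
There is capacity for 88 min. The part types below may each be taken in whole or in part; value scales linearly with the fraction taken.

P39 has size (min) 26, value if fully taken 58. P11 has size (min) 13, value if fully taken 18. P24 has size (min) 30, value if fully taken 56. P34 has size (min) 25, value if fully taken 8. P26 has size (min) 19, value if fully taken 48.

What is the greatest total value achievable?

180

Best value per unit of size first: P26 48/19≈2.53, P39 58/26≈2.23, P24 56/30≈1.87, P11 18/13≈1.38, P34 8/25≈0.32.
All 19 min of P26 fit (value 48) → 69 remain.
P39: take in full, 26 min for value 58 → 43 left.
P24: take in full, 30 min for value 56 → 13 left.
All 13 min of P11 fit (value 18) → 0 remain.
Total value = 180.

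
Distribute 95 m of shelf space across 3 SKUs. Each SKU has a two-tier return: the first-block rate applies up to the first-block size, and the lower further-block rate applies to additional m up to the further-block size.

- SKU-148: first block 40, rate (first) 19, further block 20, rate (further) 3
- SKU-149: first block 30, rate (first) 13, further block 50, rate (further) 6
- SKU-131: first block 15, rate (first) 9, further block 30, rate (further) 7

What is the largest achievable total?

1355

Treat each block as its own option and order by rate: SKU-148/T1 19 > SKU-149/T1 13 > SKU-131/T1 9 > SKU-131/T2 7 > SKU-149/T2 6 > SKU-148/T2 3.
Fill SKU-148 T1 block (40 at 19) — 55 left.
SKU-149/T1 (13): +30 — 25 left.
SKU-131/T1 (9): +15 — 10 left.
SKU-131 T2 at 7: only 10 left, fill 10.
Total = 19×40 + 13×30 + 9×15 + 7×10 = 1355.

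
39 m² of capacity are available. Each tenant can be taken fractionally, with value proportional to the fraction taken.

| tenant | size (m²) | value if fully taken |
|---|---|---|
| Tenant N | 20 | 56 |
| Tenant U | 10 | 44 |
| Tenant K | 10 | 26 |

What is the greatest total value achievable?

Best value per unit of size first: Tenant U 44/10≈4.4, Tenant N 56/20≈2.8, Tenant K 26/10≈2.6.
Tenant U: take in full, 10 m² for value 44 → 29 left.
Take all of Tenant N (20 m², value 56) → 9 m² left.
9 m² left: a 9/10 share of Tenant K gives 26×9/10 = 23.4.
Total value = 123.4.

123.4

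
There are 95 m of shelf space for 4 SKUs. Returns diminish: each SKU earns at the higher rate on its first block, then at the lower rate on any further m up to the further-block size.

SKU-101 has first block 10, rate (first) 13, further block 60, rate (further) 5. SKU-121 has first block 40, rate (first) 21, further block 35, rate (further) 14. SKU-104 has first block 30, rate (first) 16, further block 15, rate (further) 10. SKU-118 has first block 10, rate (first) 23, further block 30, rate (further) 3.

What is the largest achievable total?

1760

Treat each block as its own option and order by rate: SKU-118/first 23 > SKU-121/first 21 > SKU-104/first 16 > SKU-121/second 14 > SKU-101/first 13 > SKU-104/second 10 > SKU-101/second 5 > SKU-118/second 3.
SKU-118/first (23): +10 ; 85 left.
SKU-121 first at 21: fill all 40 ; 45 left.
Fill SKU-104 first block (30 at 16) ; 15 left.
SKU-121/second: +15 of 35 at 14; pool empty.
Total = 23×10 + 21×40 + 16×30 + 14×15 = 1760.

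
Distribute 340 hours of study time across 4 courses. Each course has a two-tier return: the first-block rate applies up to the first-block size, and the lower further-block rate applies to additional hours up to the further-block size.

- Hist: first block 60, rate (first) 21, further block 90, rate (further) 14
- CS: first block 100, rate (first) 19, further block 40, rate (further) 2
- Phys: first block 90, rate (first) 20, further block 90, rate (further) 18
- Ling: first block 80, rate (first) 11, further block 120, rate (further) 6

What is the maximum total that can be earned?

Rank every tier by rate: Hist/first 21 > Phys/first 20 > CS/first 19 > Phys/second 18 > Hist/second 14 > Ling/first 11 > Ling/second 6 > CS/second 2.
Fill Hist first block (60 at 21) → 280 left.
Phys/first (20): +90 → 190 left.
CS/first (19): +100 → 90 left.
Phys second at 18: fill all 90 → 0 left.
Total = 21×60 + 20×90 + 19×100 + 18×90 = 6580.

6580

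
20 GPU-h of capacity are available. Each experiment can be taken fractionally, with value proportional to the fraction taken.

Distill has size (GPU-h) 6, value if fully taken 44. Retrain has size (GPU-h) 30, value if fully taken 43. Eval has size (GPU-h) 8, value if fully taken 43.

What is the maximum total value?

95.6

Rank by value-to-size ratio: Distill 44/6≈7.33, Eval 43/8≈5.38, Retrain 43/30≈1.43.
All 6 GPU-h of Distill fit (value 44) ; 14 remain.
Eval: take in full, 8 GPU-h for value 43 ; 6 left.
6 GPU-h left: a 6/30 share of Retrain gives 43×6/30 = 8.6.
Total value = 95.6.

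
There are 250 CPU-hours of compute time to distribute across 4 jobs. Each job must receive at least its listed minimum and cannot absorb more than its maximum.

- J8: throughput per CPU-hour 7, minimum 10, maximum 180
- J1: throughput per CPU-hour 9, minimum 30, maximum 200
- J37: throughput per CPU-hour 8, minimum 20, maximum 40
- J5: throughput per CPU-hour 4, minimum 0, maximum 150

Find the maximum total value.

Meeting every minimum uses 10+30+20+0 = 60 CPU-hours, leaving 190.
Rank by throughput per CPU-hour: J1 9 > J37 8 > J8 7 > J5 4.
J1: +170 to 200 (cap) — 20 left.
Give J37 20 more to hit its cap of 40 — 0 left.
Total = 7×10 + 9×200 + 8×40 = 2190.

2190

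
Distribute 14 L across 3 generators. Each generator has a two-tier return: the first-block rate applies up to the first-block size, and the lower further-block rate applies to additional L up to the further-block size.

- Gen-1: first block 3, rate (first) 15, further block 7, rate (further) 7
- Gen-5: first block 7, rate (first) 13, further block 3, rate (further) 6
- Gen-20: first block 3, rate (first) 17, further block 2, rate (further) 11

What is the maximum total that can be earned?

198

Treat each block as its own option and order by rate: Gen-20/first 17 > Gen-1/first 15 > Gen-5/first 13 > Gen-20/second 11 > Gen-1/second 7 > Gen-5/second 6.
Gen-20 first at 17: fill all 3 → 11 left.
Fill Gen-1 first block (3 at 15) → 8 left.
Gen-5 first at 13: fill all 7 → 1 left.
1 remain; put them into Gen-20 second at 11.
Total = 17×3 + 15×3 + 13×7 + 11×1 = 198.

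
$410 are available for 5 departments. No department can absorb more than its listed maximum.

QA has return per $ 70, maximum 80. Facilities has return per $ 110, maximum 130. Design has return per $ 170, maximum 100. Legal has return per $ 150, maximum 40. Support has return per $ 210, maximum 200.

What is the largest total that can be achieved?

Order the departments by return per $: Support 210 > Design 170 > Legal 150 > Facilities 110 > QA 70.
Give Support 200 to hit its cap of 200 → 210 left.
Design takes 100 to reach its cap of 100 → 110 left.
Legal takes 40 to reach its cap of 40 → 70 left.
Only 70 left; Facilities takes them to reach 70.
Total = 110×70 + 170×100 + 150×40 + 210×200 = 72700.

72700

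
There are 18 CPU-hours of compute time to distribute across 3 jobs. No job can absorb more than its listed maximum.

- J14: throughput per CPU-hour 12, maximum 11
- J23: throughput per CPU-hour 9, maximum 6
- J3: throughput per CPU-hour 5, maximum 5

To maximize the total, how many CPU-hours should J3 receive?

1

Rank by throughput per CPU-hour: J14 12 > J23 9 > J3 5.
Give J14 11 to hit its cap of 11 → 7 left.
J23 takes 6 to reach its cap of 6 → 1 left.
J3: +1 (room for 5) → 1. Pool exhausted.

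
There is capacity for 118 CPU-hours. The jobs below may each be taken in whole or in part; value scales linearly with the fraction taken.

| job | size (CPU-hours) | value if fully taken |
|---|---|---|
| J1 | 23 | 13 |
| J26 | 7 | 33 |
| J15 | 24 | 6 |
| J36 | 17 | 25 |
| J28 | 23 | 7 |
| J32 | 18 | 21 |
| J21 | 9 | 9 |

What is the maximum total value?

113.25

Sort by value density: J26 33/7≈4.71, J36 25/17≈1.47, J32 21/18≈1.17, J21 9/9≈1, J1 13/23≈0.565, J28 7/23≈0.304, J15 6/24≈0.25.
J26: take in full, 7 CPU-hours for value 33 — 111 left.
J36: take in full, 17 CPU-hours for value 25 — 94 left.
All 18 CPU-hours of J32 fit (value 21) — 76 remain.
All 9 CPU-hours of J21 fit (value 9) — 67 remain.
J1: take in full, 23 CPU-hours for value 13 — 44 left.
Take all of J28 (23 CPU-hours, value 7) — 21 CPU-hours left.
21 CPU-hours left: a 21/24 share of J15 gives 6×21/24 = 5.25.
Total value = 113.25.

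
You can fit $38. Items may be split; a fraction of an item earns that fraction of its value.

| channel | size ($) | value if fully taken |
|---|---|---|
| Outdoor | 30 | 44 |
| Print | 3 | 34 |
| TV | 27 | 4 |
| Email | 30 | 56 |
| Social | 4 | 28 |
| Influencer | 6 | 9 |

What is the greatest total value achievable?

Best value per unit of size first: Print 34/3≈11.3, Social 28/4≈7, Email 56/30≈1.87, Influencer 9/6≈1.5, Outdoor 44/30≈1.47, TV 4/27≈0.148.
Print: take in full, 3 $ for value 34 — 35 left.
Social: take in full, 4 $ for value 28 — 31 left.
Take all of Email (30 $, value 56) — 1 $ left.
Fill the last 1 $ with part of Influencer: 1/6 of it earns 1.5.
Total value = 119.5.

119.5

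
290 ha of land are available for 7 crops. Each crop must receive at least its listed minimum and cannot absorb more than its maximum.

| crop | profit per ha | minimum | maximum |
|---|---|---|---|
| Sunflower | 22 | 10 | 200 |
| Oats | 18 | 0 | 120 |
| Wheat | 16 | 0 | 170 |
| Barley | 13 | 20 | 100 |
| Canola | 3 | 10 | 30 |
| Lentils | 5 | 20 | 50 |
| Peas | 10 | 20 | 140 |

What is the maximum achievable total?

5350

Meeting every minimum uses 10+0+0+20+10+20+20 = 80 ha, leaving 210.
Order the crops by profit per ha: Sunflower 22 > Oats 18 > Wheat 16 > Barley 13 > Peas 10 > Lentils 5 > Canola 3.
Give Sunflower 190 more to hit its cap of 200 ; 20 left.
Oats: +20 (room for 120) → 20. Pool exhausted.
Total = 22×200 + 18×20 + 13×20 + 3×10 + 5×20 + 10×20 = 5350.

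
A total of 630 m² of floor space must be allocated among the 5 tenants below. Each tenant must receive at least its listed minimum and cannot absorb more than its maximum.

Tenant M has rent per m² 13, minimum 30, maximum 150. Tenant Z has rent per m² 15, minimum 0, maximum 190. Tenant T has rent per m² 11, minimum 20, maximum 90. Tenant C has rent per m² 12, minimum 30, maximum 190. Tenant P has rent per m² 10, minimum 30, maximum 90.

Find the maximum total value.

Meeting every minimum uses 30+0+20+30+30 = 110 m², leaving 520.
Order the tenants by rent per m²: Tenant Z 15 > Tenant M 13 > Tenant C 12 > Tenant T 11 > Tenant P 10.
Tenant Z takes 190 more to reach its cap of 190 — 330 left.
Tenant M: +120 to 150 (cap) — 210 left.
Tenant C takes 160 more to reach its cap of 190 — 50 left.
Tenant T has room for 70 more but only 50 remain, so it gets 70.
Total = 13×150 + 15×190 + 11×70 + 12×190 + 10×30 = 8150.

8150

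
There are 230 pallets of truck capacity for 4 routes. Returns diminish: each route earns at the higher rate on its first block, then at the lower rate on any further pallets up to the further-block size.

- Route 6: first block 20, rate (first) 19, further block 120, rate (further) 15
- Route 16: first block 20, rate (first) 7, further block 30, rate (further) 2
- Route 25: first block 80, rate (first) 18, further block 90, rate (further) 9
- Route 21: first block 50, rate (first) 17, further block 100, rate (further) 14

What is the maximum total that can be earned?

Order all 8 blocks by rate: Route 6/tier1 19 > Route 25/tier1 18 > Route 21/tier1 17 > Route 6/tier2 15 > Route 21/tier2 14 > Route 25/tier2 9 > Route 16/tier1 7 > Route 16/tier2 2.
Route 6/tier1 (19): +20 ; 210 left.
Route 25 tier1 at 18: fill all 80 ; 130 left.
Fill Route 21 tier1 block (50 at 17) ; 80 left.
80 remain; put them into Route 6 tier2 at 15.
Total = 19×20 + 18×80 + 17×50 + 15×80 = 3870.

3870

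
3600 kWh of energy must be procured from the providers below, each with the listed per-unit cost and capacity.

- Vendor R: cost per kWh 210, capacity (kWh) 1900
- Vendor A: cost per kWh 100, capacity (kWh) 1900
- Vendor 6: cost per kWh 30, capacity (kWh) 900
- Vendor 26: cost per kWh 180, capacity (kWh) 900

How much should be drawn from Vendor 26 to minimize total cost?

Use providers in increasing cost order.
Vendor 6 at 30: take all 900 kWh — 2700 still needed.
Vendor A at 100: take all 1900 kWh — 800 still needed.
Take 800 from Vendor 26 at 180 to finish.
Vendor R: unused.

800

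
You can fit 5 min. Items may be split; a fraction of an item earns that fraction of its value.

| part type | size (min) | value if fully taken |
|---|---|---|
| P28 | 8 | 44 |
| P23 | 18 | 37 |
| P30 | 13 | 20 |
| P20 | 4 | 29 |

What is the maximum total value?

Rank by value-to-size ratio: P20 29/4≈7.25, P28 44/8≈5.5, P23 37/18≈2.06, P30 20/13≈1.54.
Take all of P20 (4 min, value 29) ; 1 min left.
1 min left: a 1/8 share of P28 gives 44×1/8 = 5.5.
Total value = 34.5.

34.5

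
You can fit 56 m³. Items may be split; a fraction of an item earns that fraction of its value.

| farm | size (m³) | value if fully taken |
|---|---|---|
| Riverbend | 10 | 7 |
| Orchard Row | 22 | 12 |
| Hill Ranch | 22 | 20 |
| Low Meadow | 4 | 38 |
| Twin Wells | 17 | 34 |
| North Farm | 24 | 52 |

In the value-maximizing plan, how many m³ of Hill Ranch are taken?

11

Rank by value-to-size ratio: Low Meadow 38/4≈9.5, North Farm 52/24≈2.17, Twin Wells 34/17≈2, Hill Ranch 20/22≈0.909, Riverbend 7/10≈0.7, Orchard Row 12/22≈0.545.
Take all of Low Meadow (4 m³, value 38) ; 52 m³ left.
All 24 m³ of North Farm fit (value 52) ; 28 remain.
Take all of Twin Wells (17 m³, value 34) ; 11 m³ left.
11 m³ left: a 11/22 share of Hill Ranch gives 20×11/22 = 10.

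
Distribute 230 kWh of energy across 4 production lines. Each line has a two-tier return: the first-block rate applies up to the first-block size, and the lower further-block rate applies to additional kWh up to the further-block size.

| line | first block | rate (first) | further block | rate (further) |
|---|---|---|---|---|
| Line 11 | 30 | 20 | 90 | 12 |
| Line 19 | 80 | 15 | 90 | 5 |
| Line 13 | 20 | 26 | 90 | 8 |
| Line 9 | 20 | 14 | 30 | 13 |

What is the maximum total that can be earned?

3590

Treat each block as its own option and order by rate: Line 13/T1 26 > Line 11/T1 20 > Line 19/T1 15 > Line 9/T1 14 > Line 9/T2 13 > Line 11/T2 12 > Line 13/T2 8 > Line 19/T2 5.
Fill Line 13 T1 block (20 at 26) ; 210 left.
Fill Line 11 T1 block (30 at 20) ; 180 left.
Line 19 T1 at 15: fill all 80 ; 100 left.
Line 9/T1 (14): +20 ; 80 left.
Line 9/T2 (13): +30 ; 50 left.
Line 11 T2 at 12: only 50 left, fill 50.
Total = 26×20 + 20×30 + 15×80 + 14×20 + 13×30 + 12×50 = 3590.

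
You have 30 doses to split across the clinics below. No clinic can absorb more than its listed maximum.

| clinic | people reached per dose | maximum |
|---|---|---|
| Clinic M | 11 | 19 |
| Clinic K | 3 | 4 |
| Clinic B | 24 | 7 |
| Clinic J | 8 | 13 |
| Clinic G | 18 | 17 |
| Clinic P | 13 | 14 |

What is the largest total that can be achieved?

Highest people reached per dose first: Clinic B 24 > Clinic G 18 > Clinic P 13 > Clinic M 11 > Clinic J 8 > Clinic K 3.
Clinic B: +7 to 7 (cap) — 23 left.
Clinic G: +17 to 17 (cap) — 6 left.
Only 6 left; Clinic P takes them to reach 6.
Total = 24×7 + 18×17 + 13×6 = 552.

552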